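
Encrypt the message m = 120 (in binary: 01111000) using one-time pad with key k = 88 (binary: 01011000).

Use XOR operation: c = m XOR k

Step 1: Write out the XOR operation bit by bit:
  Message: 01111000
  Key:     01011000
  XOR:     00100000
Step 2: Convert to decimal: 00100000 = 32.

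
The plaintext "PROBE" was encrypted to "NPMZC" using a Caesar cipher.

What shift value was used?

Step 1: Compare first letters: P (position 15) -> N (position 13).
Step 2: Shift = (13 - 15) mod 26 = 24.
The shift value is 24.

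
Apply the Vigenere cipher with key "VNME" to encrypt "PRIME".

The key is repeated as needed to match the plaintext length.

Step 1: Repeat key to match plaintext length:
  Plaintext: PRIME
  Key:       VNMEV
Step 2: Encrypt each letter:
  P(15) + V(21) = (15+21) mod 26 = 10 = K
  R(17) + N(13) = (17+13) mod 26 = 4 = E
  I(8) + M(12) = (8+12) mod 26 = 20 = U
  M(12) + E(4) = (12+4) mod 26 = 16 = Q
  E(4) + V(21) = (4+21) mod 26 = 25 = Z
Ciphertext: KEUQZ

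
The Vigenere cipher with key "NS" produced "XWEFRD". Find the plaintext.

Step 1: Extend key: NSNSNS
Step 2: Decrypt each letter (c - k) mod 26:
  X(23) - N(13) = (23-13) mod 26 = 10 = K
  W(22) - S(18) = (22-18) mod 26 = 4 = E
  E(4) - N(13) = (4-13) mod 26 = 17 = R
  F(5) - S(18) = (5-18) mod 26 = 13 = N
  R(17) - N(13) = (17-13) mod 26 = 4 = E
  D(3) - S(18) = (3-18) mod 26 = 11 = L
Plaintext: KERNEL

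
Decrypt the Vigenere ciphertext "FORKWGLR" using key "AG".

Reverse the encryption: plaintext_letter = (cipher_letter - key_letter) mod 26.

Step 1: Extend key: AGAGAGAG
Step 2: Decrypt each letter (c - k) mod 26:
  F(5) - A(0) = (5-0) mod 26 = 5 = F
  O(14) - G(6) = (14-6) mod 26 = 8 = I
  R(17) - A(0) = (17-0) mod 26 = 17 = R
  K(10) - G(6) = (10-6) mod 26 = 4 = E
  W(22) - A(0) = (22-0) mod 26 = 22 = W
  G(6) - G(6) = (6-6) mod 26 = 0 = A
  L(11) - A(0) = (11-0) mod 26 = 11 = L
  R(17) - G(6) = (17-6) mod 26 = 11 = L
Plaintext: FIREWALL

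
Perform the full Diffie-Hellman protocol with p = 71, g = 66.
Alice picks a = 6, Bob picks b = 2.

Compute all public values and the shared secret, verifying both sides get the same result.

Step 1: A = g^a mod p = 66^6 mod 71 = 5.
Step 2: B = g^b mod p = 66^2 mod 71 = 25.
Step 3: Alice computes s = B^a mod p = 25^6 mod 71 = 25.
Step 4: Bob computes s = A^b mod p = 5^2 mod 71 = 25.
Both sides agree: shared secret = 25.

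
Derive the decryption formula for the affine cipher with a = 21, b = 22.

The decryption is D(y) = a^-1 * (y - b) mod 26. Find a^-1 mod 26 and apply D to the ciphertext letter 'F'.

Step 1: Find a^-1, the modular inverse of 21 mod 26.
Step 2: We need 21 * a^-1 = 1 (mod 26).
Step 3: 21 * 5 = 105 = 4 * 26 + 1, so a^-1 = 5.
Step 4: D(y) = 5(y - 22) mod 26.
Step 5: Apply to 'F' (y = 5): D(5) = 5 * (5 - 22) mod 26 = 5 * -17 mod 26 = 19 -> 'T'.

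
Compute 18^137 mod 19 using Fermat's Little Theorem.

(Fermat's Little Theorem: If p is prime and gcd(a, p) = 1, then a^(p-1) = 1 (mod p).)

Step 1: Since 19 is prime, by Fermat's Little Theorem: 18^18 = 1 (mod 19).
Step 2: Reduce exponent: 137 mod 18 = 11.
Step 3: So 18^137 = 18^11 (mod 19).
Step 4: 18^11 mod 19 = 18.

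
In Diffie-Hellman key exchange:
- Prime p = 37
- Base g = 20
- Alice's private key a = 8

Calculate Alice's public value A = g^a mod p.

Step 1: A = g^a mod p = 20^8 mod 37.
  20^1 mod 37 = 20
  20^2 mod 37 = (20 * 20) mod 37 = 30
  20^3 mod 37 = (30 * 20) mod 37 = 8
  20^4 mod 37 = (8 * 20) mod 37 = 12
  20^5 mod 37 = (12 * 20) mod 37 = 18
  20^6 mod 37 = (18 * 20) mod 37 = 27
  20^7 mod 37 = (27 * 20) mod 37 = 22
  20^8 mod 37 = (22 * 20) mod 37 = 33
Result: A = 33.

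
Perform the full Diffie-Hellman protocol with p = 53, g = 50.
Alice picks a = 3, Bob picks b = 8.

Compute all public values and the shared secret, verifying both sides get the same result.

Step 1: A = g^a mod p = 50^3 mod 53 = 26.
Step 2: B = g^b mod p = 50^8 mod 53 = 42.
Step 3: Alice computes s = B^a mod p = 42^3 mod 53 = 47.
Step 4: Bob computes s = A^b mod p = 26^8 mod 53 = 47.
Both sides agree: shared secret = 47.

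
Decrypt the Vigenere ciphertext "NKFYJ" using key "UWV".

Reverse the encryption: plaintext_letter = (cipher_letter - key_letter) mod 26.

Step 1: Extend key: UWVUW
Step 2: Decrypt each letter (c - k) mod 26:
  N(13) - U(20) = (13-20) mod 26 = 19 = T
  K(10) - W(22) = (10-22) mod 26 = 14 = O
  F(5) - V(21) = (5-21) mod 26 = 10 = K
  Y(24) - U(20) = (24-20) mod 26 = 4 = E
  J(9) - W(22) = (9-22) mod 26 = 13 = N
Plaintext: TOKEN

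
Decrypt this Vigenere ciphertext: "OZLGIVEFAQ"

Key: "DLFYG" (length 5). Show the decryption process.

Step 1: Key 'DLFYG' has length 5. Extended key: DLFYGDLFYG
Step 2: Decrypt each position:
  O(14) - D(3) = 11 = L
  Z(25) - L(11) = 14 = O
  L(11) - F(5) = 6 = G
  G(6) - Y(24) = 8 = I
  I(8) - G(6) = 2 = C
  V(21) - D(3) = 18 = S
  E(4) - L(11) = 19 = T
  F(5) - F(5) = 0 = A
  A(0) - Y(24) = 2 = C
  Q(16) - G(6) = 10 = K
Plaintext: LOGICSTACK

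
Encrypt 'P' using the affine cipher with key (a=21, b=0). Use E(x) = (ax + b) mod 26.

Step 1: Convert 'P' to number: x = 15.
Step 2: E(15) = (21 * 15 + 0) mod 26 = 315 mod 26 = 3.
Step 3: Convert 3 back to letter: D.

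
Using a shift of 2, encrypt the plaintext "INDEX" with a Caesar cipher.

Step 1: For each letter, shift forward by 2 positions (mod 26).
  I (position 8) -> position (8+2) mod 26 = 10 -> K
  N (position 13) -> position (13+2) mod 26 = 15 -> P
  D (position 3) -> position (3+2) mod 26 = 5 -> F
  E (position 4) -> position (4+2) mod 26 = 6 -> G
  X (position 23) -> position (23+2) mod 26 = 25 -> Z
Result: KPFGZ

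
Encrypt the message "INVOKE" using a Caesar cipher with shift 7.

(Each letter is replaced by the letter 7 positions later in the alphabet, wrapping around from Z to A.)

Step 1: For each letter, shift forward by 7 positions (mod 26).
  I (position 8) -> position (8+7) mod 26 = 15 -> P
  N (position 13) -> position (13+7) mod 26 = 20 -> U
  V (position 21) -> position (21+7) mod 26 = 2 -> C
  O (position 14) -> position (14+7) mod 26 = 21 -> V
  K (position 10) -> position (10+7) mod 26 = 17 -> R
  E (position 4) -> position (4+7) mod 26 = 11 -> L
Result: PUCVRL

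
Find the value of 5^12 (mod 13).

Step 1: Compute 5^12 mod 13 step by step, reducing modulo 13 at each step.
  5^1 mod 13 = 5
  5^2 mod 13 = (5 * 5) mod 13 = 12
  5^3 mod 13 = (12 * 5) mod 13 = 8
  5^4 mod 13 = (8 * 5) mod 13 = 1
  5^5 mod 13 = (1 * 5) mod 13 = 5
  5^6 mod 13 = (5 * 5) mod 13 = 12
  5^7 mod 13 = (12 * 5) mod 13 = 8
  5^8 mod 13 = (8 * 5) mod 13 = 1
  5^9 mod 13 = (1 * 5) mod 13 = 5
  5^10 mod 13 = (5 * 5) mod 13 = 12
  5^11 mod 13 = (12 * 5) mod 13 = 8
  5^12 mod 13 = (8 * 5) mod 13 = 1
Step 2: Result = 1.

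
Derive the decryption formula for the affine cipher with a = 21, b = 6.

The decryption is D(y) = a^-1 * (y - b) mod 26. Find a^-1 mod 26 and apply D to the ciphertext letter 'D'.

Step 1: Find a^-1, the modular inverse of 21 mod 26.
Step 2: We need 21 * a^-1 = 1 (mod 26).
Step 3: 21 * 5 = 105 = 4 * 26 + 1, so a^-1 = 5.
Step 4: D(y) = 5(y - 6) mod 26.
Step 5: Apply to 'D' (y = 3): D(3) = 5 * (3 - 6) mod 26 = 5 * -3 mod 26 = 11 -> 'L'.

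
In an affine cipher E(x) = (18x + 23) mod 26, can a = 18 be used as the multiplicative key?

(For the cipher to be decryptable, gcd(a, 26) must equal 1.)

Step 1: Compute gcd(18, 26).
Step 2: gcd(18, 26) = 2.
Since gcd = 2 != 1, 18 shares a common factor with 26, so it cannot be used.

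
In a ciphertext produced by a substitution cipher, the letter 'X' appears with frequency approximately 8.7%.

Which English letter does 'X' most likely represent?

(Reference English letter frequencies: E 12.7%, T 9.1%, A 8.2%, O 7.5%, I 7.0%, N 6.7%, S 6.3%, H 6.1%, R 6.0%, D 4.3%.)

Step 1: The observed frequency is 8.7%.
Step 2: Compare with English frequencies:
  E: 12.7% (difference: 4.0%)
  T: 9.1% (difference: 0.4%) <-- closest
  A: 8.2% (difference: 0.5%)
  O: 7.5% (difference: 1.2%)
  I: 7.0% (difference: 1.7%)
  N: 6.7% (difference: 2.0%)
  S: 6.3% (difference: 2.4%)
  H: 6.1% (difference: 2.6%)
  R: 6.0% (difference: 2.7%)
  D: 4.3% (difference: 4.4%)
Step 3: 'X' most likely represents 'T' (frequency 9.1%).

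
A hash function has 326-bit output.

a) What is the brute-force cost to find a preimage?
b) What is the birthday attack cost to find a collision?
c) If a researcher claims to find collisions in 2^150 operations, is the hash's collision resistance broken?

Step 1: Preimage resistance requires brute-force of 2^326 operations.
Step 2: Collision resistance (birthday bound) = 2^(326/2) = 2^163.
Step 3: The claimed attack costs 2^150 operations.
Step 4: Since 2^150 < 2^163, the claimed attack beats the generic birthday bound, so collision resistance is broken.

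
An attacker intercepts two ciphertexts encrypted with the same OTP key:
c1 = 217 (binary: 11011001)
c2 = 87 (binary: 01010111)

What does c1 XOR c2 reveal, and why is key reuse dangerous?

Step 1: c1 XOR c2 = (m1 XOR k) XOR (m2 XOR k).
Step 2: By XOR associativity/commutativity: = m1 XOR m2 XOR k XOR k = m1 XOR m2.
Step 3: 11011001 XOR 01010111 = 10001110 = 142.
Step 4: The key cancels out! An attacker learns m1 XOR m2 = 142, revealing the relationship between plaintexts.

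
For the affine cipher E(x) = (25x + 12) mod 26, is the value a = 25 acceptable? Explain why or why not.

Step 1: Compute gcd(25, 26).
Step 2: gcd(25, 26) = 1.
Since gcd = 1, 25 is coprime with 26, so it is a valid key.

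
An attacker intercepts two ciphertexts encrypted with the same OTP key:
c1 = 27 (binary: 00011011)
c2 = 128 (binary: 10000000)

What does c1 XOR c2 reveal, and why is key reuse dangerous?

Step 1: c1 XOR c2 = (m1 XOR k) XOR (m2 XOR k).
Step 2: By XOR associativity/commutativity: = m1 XOR m2 XOR k XOR k = m1 XOR m2.
Step 3: 00011011 XOR 10000000 = 10011011 = 155.
Step 4: The key cancels out! An attacker learns m1 XOR m2 = 155, revealing the relationship between plaintexts.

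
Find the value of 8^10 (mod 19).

Step 1: Compute 8^10 mod 19 step by step, reducing modulo 19 at each step.
  8^1 mod 19 = 8
  8^2 mod 19 = (8 * 8) mod 19 = 7
  8^3 mod 19 = (7 * 8) mod 19 = 18
  8^4 mod 19 = (18 * 8) mod 19 = 11
  8^5 mod 19 = (11 * 8) mod 19 = 12
  8^6 mod 19 = (12 * 8) mod 19 = 1
  8^7 mod 19 = (1 * 8) mod 19 = 8
  8^8 mod 19 = (8 * 8) mod 19 = 7
  8^9 mod 19 = (7 * 8) mod 19 = 18
  8^10 mod 19 = (18 * 8) mod 19 = 11
Step 2: Result = 11.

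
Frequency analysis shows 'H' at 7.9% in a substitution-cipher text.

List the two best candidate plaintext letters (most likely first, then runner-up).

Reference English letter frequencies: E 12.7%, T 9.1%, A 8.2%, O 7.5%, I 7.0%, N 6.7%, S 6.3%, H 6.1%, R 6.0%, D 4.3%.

Step 1: Observed frequency of 'H' is 7.9%.
Step 2: Compute distances to each reference frequency and sort:
  A (8.2%): difference = 0.3% <-- BEST
  O (7.5%): difference = 0.4% <-- RUNNER-UP
  I (7.0%): difference = 0.9%
  T (9.1%): difference = 1.2%
  N (6.7%): difference = 1.2%
Step 3: Most likely is 'A' (8.2%, diff 0.3%); second most likely is 'O' (7.5%, diff 0.4%).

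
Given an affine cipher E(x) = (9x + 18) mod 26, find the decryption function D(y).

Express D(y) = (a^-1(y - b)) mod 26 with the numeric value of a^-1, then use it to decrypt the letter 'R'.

Step 1: Find a^-1, the modular inverse of 9 mod 26.
Step 2: We need 9 * a^-1 = 1 (mod 26).
Step 3: 9 * 3 = 27 = 1 * 26 + 1, so a^-1 = 3.
Step 4: D(y) = 3(y - 18) mod 26.
Step 5: Apply to 'R' (y = 17): D(17) = 3 * (17 - 18) mod 26 = 3 * -1 mod 26 = 23 -> 'X'.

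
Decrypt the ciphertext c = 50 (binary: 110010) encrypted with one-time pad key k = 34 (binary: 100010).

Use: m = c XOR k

Step 1: XOR ciphertext with key:
  Ciphertext: 110010
  Key:        100010
  XOR:        010000
Step 2: Plaintext = 010000 = 16 in decimal.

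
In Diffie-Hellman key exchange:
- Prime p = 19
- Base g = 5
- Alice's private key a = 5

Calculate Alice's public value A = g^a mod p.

Step 1: A = g^a mod p = 5^5 mod 19.
  5^1 mod 19 = 5
  5^2 mod 19 = (5 * 5) mod 19 = 6
  5^3 mod 19 = (6 * 5) mod 19 = 11
  5^4 mod 19 = (11 * 5) mod 19 = 17
  5^5 mod 19 = (17 * 5) mod 19 = 9
Result: A = 9.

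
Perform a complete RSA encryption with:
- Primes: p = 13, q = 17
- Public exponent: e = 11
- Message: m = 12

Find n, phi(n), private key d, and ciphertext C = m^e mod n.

Step 1: n = 13 * 17 = 221.
Step 2: phi(n) = (13-1)(17-1) = 12 * 16 = 192.
Step 3: Find d = 11^(-1) mod 192 = 35.
  Verify: 11 * 35 = 385 = 1 (mod 192).
Step 4: C = 12^11 mod 221 = 142.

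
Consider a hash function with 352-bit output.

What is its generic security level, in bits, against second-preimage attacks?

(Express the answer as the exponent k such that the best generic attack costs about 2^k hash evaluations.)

Step 1: The hash has a 352-bit output.
Step 2: Second-preimage resistance means: given a specific input x, it should be infeasible to find a different y with h(y) = h(x).
With a 352-bit output, a generic search for a second preimage costs about 2^352 evaluations (each trial matches the fixed target with probability 2^-352).
Step 3: Security level = 352 bits.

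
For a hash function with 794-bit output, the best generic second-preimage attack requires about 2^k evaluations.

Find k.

Step 1: The hash has a 794-bit output.
Step 2: Second-preimage resistance means: given a specific input x, it should be infeasible to find a different y with h(y) = h(x).
With a 794-bit output, a generic search for a second preimage costs about 2^794 evaluations (each trial matches the fixed target with probability 2^-794).
Step 3: Security level = 794 bits.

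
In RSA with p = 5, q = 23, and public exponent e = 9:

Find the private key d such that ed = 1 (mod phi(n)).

Step 1: n = 5 * 23 = 115.
Step 2: phi(n) = 4 * 22 = 88.
Step 3: Find d such that 9 * d = 1 (mod 88).
Step 4: d = 9^(-1) mod 88 = 49.
Verification: 9 * 49 = 441 = 5 * 88 + 1.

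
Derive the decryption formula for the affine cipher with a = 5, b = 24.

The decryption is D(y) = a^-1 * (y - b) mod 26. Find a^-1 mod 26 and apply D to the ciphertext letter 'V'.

Step 1: Find a^-1, the modular inverse of 5 mod 26.
Step 2: We need 5 * a^-1 = 1 (mod 26).
Step 3: 5 * 21 = 105 = 4 * 26 + 1, so a^-1 = 21.
Step 4: D(y) = 21(y - 24) mod 26.
Step 5: Apply to 'V' (y = 21): D(21) = 21 * (21 - 24) mod 26 = 21 * -3 mod 26 = 15 -> 'P'.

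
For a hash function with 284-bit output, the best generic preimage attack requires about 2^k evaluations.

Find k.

Step 1: The hash has a 284-bit output.
Step 2: Preimage resistance means: given a digest h(x), it should be infeasible to find any input that hashes to it.
With a 284-bit output there are 2^284 possible digests, so a generic brute-force preimage search costs about 2^284 evaluations.
Step 3: Security level = 284 bits.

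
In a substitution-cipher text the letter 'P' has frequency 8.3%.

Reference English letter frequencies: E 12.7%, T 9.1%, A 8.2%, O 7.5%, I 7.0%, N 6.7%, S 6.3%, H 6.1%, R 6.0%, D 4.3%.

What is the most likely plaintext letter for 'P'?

Step 1: The observed frequency is 8.3%.
Step 2: Compare with English frequencies:
  E: 12.7% (difference: 4.4%)
  T: 9.1% (difference: 0.8%)
  A: 8.2% (difference: 0.1%) <-- closest
  O: 7.5% (difference: 0.8%)
  I: 7.0% (difference: 1.3%)
  N: 6.7% (difference: 1.6%)
  S: 6.3% (difference: 2.0%)
  H: 6.1% (difference: 2.2%)
  R: 6.0% (difference: 2.3%)
  D: 4.3% (difference: 4.0%)
Step 3: 'P' most likely represents 'A' (frequency 8.2%).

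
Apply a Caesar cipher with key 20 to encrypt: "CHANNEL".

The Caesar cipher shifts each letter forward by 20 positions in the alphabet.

Step 1: For each letter, shift forward by 20 positions (mod 26).
  C (position 2) -> position (2+20) mod 26 = 22 -> W
  H (position 7) -> position (7+20) mod 26 = 1 -> B
  A (position 0) -> position (0+20) mod 26 = 20 -> U
  N (position 13) -> position (13+20) mod 26 = 7 -> H
  N (position 13) -> position (13+20) mod 26 = 7 -> H
  E (position 4) -> position (4+20) mod 26 = 24 -> Y
  L (position 11) -> position (11+20) mod 26 = 5 -> F
Result: WBUHHYF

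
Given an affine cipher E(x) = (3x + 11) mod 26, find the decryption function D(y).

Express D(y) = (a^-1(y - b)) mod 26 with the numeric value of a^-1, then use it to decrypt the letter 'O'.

Step 1: Find a^-1, the modular inverse of 3 mod 26.
Step 2: We need 3 * a^-1 = 1 (mod 26).
Step 3: 3 * 9 = 27 = 1 * 26 + 1, so a^-1 = 9.
Step 4: D(y) = 9(y - 11) mod 26.
Step 5: Apply to 'O' (y = 14): D(14) = 9 * (14 - 11) mod 26 = 9 * 3 mod 26 = 1 -> 'B'.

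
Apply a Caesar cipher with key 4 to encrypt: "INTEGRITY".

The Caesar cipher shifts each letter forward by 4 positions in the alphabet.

Step 1: For each letter, shift forward by 4 positions (mod 26).
  I (position 8) -> position (8+4) mod 26 = 12 -> M
  N (position 13) -> position (13+4) mod 26 = 17 -> R
  T (position 19) -> position (19+4) mod 26 = 23 -> X
  E (position 4) -> position (4+4) mod 26 = 8 -> I
  G (position 6) -> position (6+4) mod 26 = 10 -> K
  R (position 17) -> position (17+4) mod 26 = 21 -> V
  I (position 8) -> position (8+4) mod 26 = 12 -> M
  T (position 19) -> position (19+4) mod 26 = 23 -> X
  Y (position 24) -> position (24+4) mod 26 = 2 -> C
Result: MRXIKVMXC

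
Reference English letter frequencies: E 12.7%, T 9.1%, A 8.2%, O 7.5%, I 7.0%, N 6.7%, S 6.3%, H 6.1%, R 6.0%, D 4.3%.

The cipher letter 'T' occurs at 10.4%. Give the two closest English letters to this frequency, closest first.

Step 1: Observed frequency of 'T' is 10.4%.
Step 2: Compute distances to each reference frequency and sort:
  T (9.1%): difference = 1.3% <-- BEST
  A (8.2%): difference = 2.2% <-- RUNNER-UP
  E (12.7%): difference = 2.3%
  O (7.5%): difference = 2.9%
  I (7.0%): difference = 3.4%
Step 3: Most likely is 'T' (9.1%, diff 1.3%); second most likely is 'A' (8.2%, diff 2.2%).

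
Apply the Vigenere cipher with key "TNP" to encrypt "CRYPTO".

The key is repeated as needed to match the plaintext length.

Step 1: Repeat key to match plaintext length:
  Plaintext: CRYPTO
  Key:       TNPTNP
Step 2: Encrypt each letter:
  C(2) + T(19) = (2+19) mod 26 = 21 = V
  R(17) + N(13) = (17+13) mod 26 = 4 = E
  Y(24) + P(15) = (24+15) mod 26 = 13 = N
  P(15) + T(19) = (15+19) mod 26 = 8 = I
  T(19) + N(13) = (19+13) mod 26 = 6 = G
  O(14) + P(15) = (14+15) mod 26 = 3 = D
Ciphertext: VENIGD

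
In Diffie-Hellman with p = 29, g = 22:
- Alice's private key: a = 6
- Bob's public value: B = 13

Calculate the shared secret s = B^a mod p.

Step 1: s = B^a mod p = 13^6 mod 29.
  13^1 mod 29 = 13
  13^2 mod 29 = (13 * 13) mod 29 = 24
  13^3 mod 29 = (24 * 13) mod 29 = 22
  13^4 mod 29 = (22 * 13) mod 29 = 25
  13^5 mod 29 = (25 * 13) mod 29 = 6
  13^6 mod 29 = (6 * 13) mod 29 = 20
Result: shared secret = 20.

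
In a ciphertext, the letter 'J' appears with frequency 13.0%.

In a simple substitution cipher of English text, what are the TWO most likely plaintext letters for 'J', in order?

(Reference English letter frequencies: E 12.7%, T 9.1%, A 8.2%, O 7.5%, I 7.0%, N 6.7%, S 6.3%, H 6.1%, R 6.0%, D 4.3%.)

Step 1: Observed frequency of 'J' is 13.0%.
Step 2: Compute distances to each reference frequency and sort:
  E (12.7%): difference = 0.3% <-- BEST
  T (9.1%): difference = 3.9% <-- RUNNER-UP
  A (8.2%): difference = 4.8%
  O (7.5%): difference = 5.5%
  I (7.0%): difference = 6.0%
Step 3: Most likely is 'E' (12.7%, diff 0.3%); second most likely is 'T' (9.1%, diff 3.9%).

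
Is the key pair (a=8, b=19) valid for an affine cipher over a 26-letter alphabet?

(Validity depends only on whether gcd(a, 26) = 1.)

Step 1: Compute gcd(8, 26).
Step 2: gcd(8, 26) = 2.
Since gcd = 2 != 1, 8 shares a common factor with 26, so it cannot be used.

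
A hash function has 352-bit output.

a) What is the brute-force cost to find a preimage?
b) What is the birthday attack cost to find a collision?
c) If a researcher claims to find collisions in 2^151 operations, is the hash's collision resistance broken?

Step 1: Preimage resistance requires brute-force of 2^352 operations.
Step 2: Collision resistance (birthday bound) = 2^(352/2) = 2^176.
Step 3: The claimed attack costs 2^151 operations.
Step 4: Since 2^151 < 2^176, the claimed attack beats the generic birthday bound, so collision resistance is broken.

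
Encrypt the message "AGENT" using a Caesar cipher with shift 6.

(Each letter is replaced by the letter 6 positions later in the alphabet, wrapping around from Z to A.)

Step 1: For each letter, shift forward by 6 positions (mod 26).
  A (position 0) -> position (0+6) mod 26 = 6 -> G
  G (position 6) -> position (6+6) mod 26 = 12 -> M
  E (position 4) -> position (4+6) mod 26 = 10 -> K
  N (position 13) -> position (13+6) mod 26 = 19 -> T
  T (position 19) -> position (19+6) mod 26 = 25 -> Z
Result: GMKTZ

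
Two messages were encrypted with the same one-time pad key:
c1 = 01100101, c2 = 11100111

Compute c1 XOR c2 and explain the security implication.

Step 1: c1 XOR c2 = (m1 XOR k) XOR (m2 XOR k).
Step 2: By XOR associativity/commutativity: = m1 XOR m2 XOR k XOR k = m1 XOR m2.
Step 3: 01100101 XOR 11100111 = 10000010 = 130.
Step 4: The key cancels out! An attacker learns m1 XOR m2 = 130, revealing the relationship between plaintexts.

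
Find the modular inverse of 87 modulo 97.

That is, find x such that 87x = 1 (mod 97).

Step 1: We need x such that 87 * x = 1 (mod 97).
Step 2: Using the extended Euclidean algorithm or trial:
  87 * 29 = 2523 = 26 * 97 + 1.
Step 3: Since 2523 mod 97 = 1, the inverse is x = 29.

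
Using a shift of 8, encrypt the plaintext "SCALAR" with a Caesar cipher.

Step 1: For each letter, shift forward by 8 positions (mod 26).
  S (position 18) -> position (18+8) mod 26 = 0 -> A
  C (position 2) -> position (2+8) mod 26 = 10 -> K
  A (position 0) -> position (0+8) mod 26 = 8 -> I
  L (position 11) -> position (11+8) mod 26 = 19 -> T
  A (position 0) -> position (0+8) mod 26 = 8 -> I
  R (position 17) -> position (17+8) mod 26 = 25 -> Z
Result: AKITIZ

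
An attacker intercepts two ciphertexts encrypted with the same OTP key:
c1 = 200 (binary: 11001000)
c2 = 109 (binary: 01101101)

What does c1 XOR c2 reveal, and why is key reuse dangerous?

Step 1: c1 XOR c2 = (m1 XOR k) XOR (m2 XOR k).
Step 2: By XOR associativity/commutativity: = m1 XOR m2 XOR k XOR k = m1 XOR m2.
Step 3: 11001000 XOR 01101101 = 10100101 = 165.
Step 4: The key cancels out! An attacker learns m1 XOR m2 = 165, revealing the relationship between plaintexts.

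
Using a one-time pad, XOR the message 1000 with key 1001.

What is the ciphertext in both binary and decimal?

Step 1: Write out the XOR operation bit by bit:
  Message: 1000
  Key:     1001
  XOR:     0001
Step 2: Convert to decimal: 0001 = 1.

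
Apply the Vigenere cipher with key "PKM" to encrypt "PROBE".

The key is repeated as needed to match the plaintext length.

Step 1: Repeat key to match plaintext length:
  Plaintext: PROBE
  Key:       PKMPK
Step 2: Encrypt each letter:
  P(15) + P(15) = (15+15) mod 26 = 4 = E
  R(17) + K(10) = (17+10) mod 26 = 1 = B
  O(14) + M(12) = (14+12) mod 26 = 0 = A
  B(1) + P(15) = (1+15) mod 26 = 16 = Q
  E(4) + K(10) = (4+10) mod 26 = 14 = O
Ciphertext: EBAQO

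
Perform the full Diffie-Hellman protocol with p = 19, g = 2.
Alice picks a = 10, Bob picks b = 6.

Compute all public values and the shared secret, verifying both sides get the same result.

Step 1: A = g^a mod p = 2^10 mod 19 = 17.
Step 2: B = g^b mod p = 2^6 mod 19 = 7.
Step 3: Alice computes s = B^a mod p = 7^10 mod 19 = 7.
Step 4: Bob computes s = A^b mod p = 17^6 mod 19 = 7.
Both sides agree: shared secret = 7.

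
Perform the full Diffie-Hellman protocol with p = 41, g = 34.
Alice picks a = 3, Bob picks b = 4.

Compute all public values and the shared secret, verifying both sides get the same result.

Step 1: A = g^a mod p = 34^3 mod 41 = 26.
Step 2: B = g^b mod p = 34^4 mod 41 = 23.
Step 3: Alice computes s = B^a mod p = 23^3 mod 41 = 31.
Step 4: Bob computes s = A^b mod p = 26^4 mod 41 = 31.
Both sides agree: shared secret = 31.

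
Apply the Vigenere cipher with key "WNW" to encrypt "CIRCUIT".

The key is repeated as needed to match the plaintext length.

Step 1: Repeat key to match plaintext length:
  Plaintext: CIRCUIT
  Key:       WNWWNWW
Step 2: Encrypt each letter:
  C(2) + W(22) = (2+22) mod 26 = 24 = Y
  I(8) + N(13) = (8+13) mod 26 = 21 = V
  R(17) + W(22) = (17+22) mod 26 = 13 = N
  C(2) + W(22) = (2+22) mod 26 = 24 = Y
  U(20) + N(13) = (20+13) mod 26 = 7 = H
  I(8) + W(22) = (8+22) mod 26 = 4 = E
  T(19) + W(22) = (19+22) mod 26 = 15 = P
Ciphertext: YVNYHEP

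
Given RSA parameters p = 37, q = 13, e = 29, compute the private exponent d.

Step 1: n = 37 * 13 = 481.
Step 2: phi(n) = 36 * 12 = 432.
Step 3: Find d such that 29 * d = 1 (mod 432).
Step 4: d = 29^(-1) mod 432 = 149.
Verification: 29 * 149 = 4321 = 10 * 432 + 1.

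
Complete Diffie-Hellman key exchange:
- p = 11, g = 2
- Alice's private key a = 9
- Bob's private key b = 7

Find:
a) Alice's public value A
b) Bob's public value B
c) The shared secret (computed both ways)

Step 1: A = g^a mod p = 2^9 mod 11 = 6.
Step 2: B = g^b mod p = 2^7 mod 11 = 7.
Step 3: Alice computes s = B^a mod p = 7^9 mod 11 = 8.
Step 4: Bob computes s = A^b mod p = 6^7 mod 11 = 8.
Both sides agree: shared secret = 8.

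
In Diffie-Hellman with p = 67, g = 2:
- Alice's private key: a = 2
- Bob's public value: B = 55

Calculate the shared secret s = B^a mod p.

Step 1: s = B^a mod p = 55^2 mod 67.
  55^1 mod 67 = 55
  55^2 mod 67 = (55 * 55) mod 67 = 10
Result: shared secret = 10.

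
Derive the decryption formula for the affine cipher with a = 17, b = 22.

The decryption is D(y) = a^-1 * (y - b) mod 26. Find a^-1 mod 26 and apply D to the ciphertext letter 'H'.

Step 1: Find a^-1, the modular inverse of 17 mod 26.
Step 2: We need 17 * a^-1 = 1 (mod 26).
Step 3: 17 * 23 = 391 = 15 * 26 + 1, so a^-1 = 23.
Step 4: D(y) = 23(y - 22) mod 26.
Step 5: Apply to 'H' (y = 7): D(7) = 23 * (7 - 22) mod 26 = 23 * -15 mod 26 = 19 -> 'T'.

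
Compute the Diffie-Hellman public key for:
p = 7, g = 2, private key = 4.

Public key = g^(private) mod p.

Step 1: A = g^a mod p = 2^4 mod 7.
  2^1 mod 7 = 2
  2^2 mod 7 = (2 * 2) mod 7 = 4
  2^3 mod 7 = (4 * 2) mod 7 = 1
  2^4 mod 7 = (1 * 2) mod 7 = 2
Result: A = 2.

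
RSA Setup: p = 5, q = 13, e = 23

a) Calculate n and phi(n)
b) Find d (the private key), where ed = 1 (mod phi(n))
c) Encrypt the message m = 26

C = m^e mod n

Step 1: n = 5 * 13 = 65.
Step 2: phi(n) = (5-1)(13-1) = 4 * 12 = 48.
Step 3: Find d = 23^(-1) mod 48 = 23.
  Verify: 23 * 23 = 529 = 1 (mod 48).
Step 4: C = 26^23 mod 65 = 26.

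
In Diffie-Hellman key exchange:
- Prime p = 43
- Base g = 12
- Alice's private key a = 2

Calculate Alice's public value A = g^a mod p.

Step 1: A = g^a mod p = 12^2 mod 43.
  12^1 mod 43 = 12
  12^2 mod 43 = (12 * 12) mod 43 = 15
Result: A = 15.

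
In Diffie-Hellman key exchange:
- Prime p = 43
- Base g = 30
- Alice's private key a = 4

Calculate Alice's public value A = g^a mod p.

Step 1: A = g^a mod p = 30^4 mod 43.
  30^1 mod 43 = 30
  30^2 mod 43 = (30 * 30) mod 43 = 40
  30^3 mod 43 = (40 * 30) mod 43 = 39
  30^4 mod 43 = (39 * 30) mod 43 = 9
Result: A = 9.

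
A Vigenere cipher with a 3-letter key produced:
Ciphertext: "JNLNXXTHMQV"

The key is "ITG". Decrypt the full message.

Step 1: Key 'ITG' has length 3. Extended key: ITGITGITGIT
Step 2: Decrypt each position:
  J(9) - I(8) = 1 = B
  N(13) - T(19) = 20 = U
  L(11) - G(6) = 5 = F
  N(13) - I(8) = 5 = F
  X(23) - T(19) = 4 = E
  X(23) - G(6) = 17 = R
  T(19) - I(8) = 11 = L
  H(7) - T(19) = 14 = O
  M(12) - G(6) = 6 = G
  Q(16) - I(8) = 8 = I
  V(21) - T(19) = 2 = C
Plaintext: BUFFERLOGIC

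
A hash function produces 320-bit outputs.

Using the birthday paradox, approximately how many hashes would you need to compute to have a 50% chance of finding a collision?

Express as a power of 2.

Step 1: The birthday paradox gives collision probability ~50% after sqrt(2^n) = 2^(n/2) hashes.
Step 2: For 320-bit output: 2^(320/2) = 2^160.
Step 3: Approximately 2^160 hash computations needed.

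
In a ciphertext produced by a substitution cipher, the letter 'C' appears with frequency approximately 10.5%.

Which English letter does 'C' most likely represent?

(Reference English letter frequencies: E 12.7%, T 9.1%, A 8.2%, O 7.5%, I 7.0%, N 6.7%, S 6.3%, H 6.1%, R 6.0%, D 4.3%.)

Step 1: The observed frequency is 10.5%.
Step 2: Compare with English frequencies:
  E: 12.7% (difference: 2.2%)
  T: 9.1% (difference: 1.4%) <-- closest
  A: 8.2% (difference: 2.3%)
  O: 7.5% (difference: 3.0%)
  I: 7.0% (difference: 3.5%)
  N: 6.7% (difference: 3.8%)
  S: 6.3% (difference: 4.2%)
  H: 6.1% (difference: 4.4%)
  R: 6.0% (difference: 4.5%)
  D: 4.3% (difference: 6.2%)
Step 3: 'C' most likely represents 'T' (frequency 9.1%).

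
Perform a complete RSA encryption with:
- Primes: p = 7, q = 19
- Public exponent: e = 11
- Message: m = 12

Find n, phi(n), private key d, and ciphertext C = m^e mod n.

Step 1: n = 7 * 19 = 133.
Step 2: phi(n) = (7-1)(19-1) = 6 * 18 = 108.
Step 3: Find d = 11^(-1) mod 108 = 59.
  Verify: 11 * 59 = 649 = 1 (mod 108).
Step 4: C = 12^11 mod 133 = 122.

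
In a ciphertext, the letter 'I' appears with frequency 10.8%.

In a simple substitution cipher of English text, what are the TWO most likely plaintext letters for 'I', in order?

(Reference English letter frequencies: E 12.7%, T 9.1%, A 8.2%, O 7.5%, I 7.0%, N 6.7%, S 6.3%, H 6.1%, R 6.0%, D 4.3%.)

Step 1: Observed frequency of 'I' is 10.8%.
Step 2: Compute distances to each reference frequency and sort:
  T (9.1%): difference = 1.7% <-- BEST
  E (12.7%): difference = 1.9% <-- RUNNER-UP
  A (8.2%): difference = 2.6%
  O (7.5%): difference = 3.3%
  I (7.0%): difference = 3.8%
Step 3: Most likely is 'T' (9.1%, diff 1.7%); second most likely is 'E' (12.7%, diff 1.9%).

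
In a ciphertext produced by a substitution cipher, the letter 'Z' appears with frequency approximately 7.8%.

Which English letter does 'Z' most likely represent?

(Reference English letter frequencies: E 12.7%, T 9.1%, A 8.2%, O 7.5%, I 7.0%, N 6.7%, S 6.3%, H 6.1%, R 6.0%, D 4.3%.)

Step 1: The observed frequency is 7.8%.
Step 2: Compare with English frequencies:
  E: 12.7% (difference: 4.9%)
  T: 9.1% (difference: 1.3%)
  A: 8.2% (difference: 0.4%)
  O: 7.5% (difference: 0.3%) <-- closest
  I: 7.0% (difference: 0.8%)
  N: 6.7% (difference: 1.1%)
  S: 6.3% (difference: 1.5%)
  H: 6.1% (difference: 1.7%)
  R: 6.0% (difference: 1.8%)
  D: 4.3% (difference: 3.5%)
Step 3: 'Z' most likely represents 'O' (frequency 7.5%).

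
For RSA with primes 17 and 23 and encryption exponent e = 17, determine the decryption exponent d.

Step 1: n = 17 * 23 = 391.
Step 2: phi(n) = 16 * 22 = 352.
Step 3: Find d such that 17 * d = 1 (mod 352).
Step 4: d = 17^(-1) mod 352 = 145.
Verification: 17 * 145 = 2465 = 7 * 352 + 1.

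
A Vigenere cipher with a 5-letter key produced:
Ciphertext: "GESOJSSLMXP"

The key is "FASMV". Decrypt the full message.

Step 1: Key 'FASMV' has length 5. Extended key: FASMVFASMVF
Step 2: Decrypt each position:
  G(6) - F(5) = 1 = B
  E(4) - A(0) = 4 = E
  S(18) - S(18) = 0 = A
  O(14) - M(12) = 2 = C
  J(9) - V(21) = 14 = O
  S(18) - F(5) = 13 = N
  S(18) - A(0) = 18 = S
  L(11) - S(18) = 19 = T
  M(12) - M(12) = 0 = A
  X(23) - V(21) = 2 = C
  P(15) - F(5) = 10 = K
Plaintext: BEACONSTACK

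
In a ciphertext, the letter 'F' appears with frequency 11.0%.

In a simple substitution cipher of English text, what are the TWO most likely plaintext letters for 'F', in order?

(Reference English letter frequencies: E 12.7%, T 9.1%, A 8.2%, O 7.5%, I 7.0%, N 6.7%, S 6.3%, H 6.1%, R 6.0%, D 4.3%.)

Step 1: Observed frequency of 'F' is 11.0%.
Step 2: Compute distances to each reference frequency and sort:
  E (12.7%): difference = 1.7% <-- BEST
  T (9.1%): difference = 1.9% <-- RUNNER-UP
  A (8.2%): difference = 2.8%
  O (7.5%): difference = 3.5%
  I (7.0%): difference = 4.0%
Step 3: Most likely is 'E' (12.7%, diff 1.7%); second most likely is 'T' (9.1%, diff 1.9%).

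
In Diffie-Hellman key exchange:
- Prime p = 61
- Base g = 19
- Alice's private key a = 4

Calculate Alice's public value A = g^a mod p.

Step 1: A = g^a mod p = 19^4 mod 61.
  19^1 mod 61 = 19
  19^2 mod 61 = (19 * 19) mod 61 = 56
  19^3 mod 61 = (56 * 19) mod 61 = 27
  19^4 mod 61 = (27 * 19) mod 61 = 25
Result: A = 25.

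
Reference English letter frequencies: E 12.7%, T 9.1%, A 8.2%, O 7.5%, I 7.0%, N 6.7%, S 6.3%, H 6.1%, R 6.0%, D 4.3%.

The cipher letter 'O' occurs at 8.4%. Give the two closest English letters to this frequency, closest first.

Step 1: Observed frequency of 'O' is 8.4%.
Step 2: Compute distances to each reference frequency and sort:
  A (8.2%): difference = 0.2% <-- BEST
  T (9.1%): difference = 0.7% <-- RUNNER-UP
  O (7.5%): difference = 0.9%
  I (7.0%): difference = 1.4%
  N (6.7%): difference = 1.7%
Step 3: Most likely is 'A' (8.2%, diff 0.2%); second most likely is 'T' (9.1%, diff 0.7%).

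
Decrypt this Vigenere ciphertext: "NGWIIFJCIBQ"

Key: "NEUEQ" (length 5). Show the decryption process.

Step 1: Key 'NEUEQ' has length 5. Extended key: NEUEQNEUEQN
Step 2: Decrypt each position:
  N(13) - N(13) = 0 = A
  G(6) - E(4) = 2 = C
  W(22) - U(20) = 2 = C
  I(8) - E(4) = 4 = E
  I(8) - Q(16) = 18 = S
  F(5) - N(13) = 18 = S
  J(9) - E(4) = 5 = F
  C(2) - U(20) = 8 = I
  I(8) - E(4) = 4 = E
  B(1) - Q(16) = 11 = L
  Q(16) - N(13) = 3 = D
Plaintext: ACCESSFIELD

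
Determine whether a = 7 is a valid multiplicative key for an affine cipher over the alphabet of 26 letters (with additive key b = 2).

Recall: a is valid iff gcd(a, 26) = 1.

Step 1: Compute gcd(7, 26).
Step 2: gcd(7, 26) = 1.
Since gcd = 1, 7 is coprime with 26, so it is a valid key.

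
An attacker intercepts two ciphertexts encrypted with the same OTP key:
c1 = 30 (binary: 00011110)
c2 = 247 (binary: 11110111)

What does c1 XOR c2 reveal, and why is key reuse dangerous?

Step 1: c1 XOR c2 = (m1 XOR k) XOR (m2 XOR k).
Step 2: By XOR associativity/commutativity: = m1 XOR m2 XOR k XOR k = m1 XOR m2.
Step 3: 00011110 XOR 11110111 = 11101001 = 233.
Step 4: The key cancels out! An attacker learns m1 XOR m2 = 233, revealing the relationship between plaintexts.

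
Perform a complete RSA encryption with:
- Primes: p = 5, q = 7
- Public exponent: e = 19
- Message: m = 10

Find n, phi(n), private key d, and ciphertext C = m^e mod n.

Step 1: n = 5 * 7 = 35.
Step 2: phi(n) = (5-1)(7-1) = 4 * 6 = 24.
Step 3: Find d = 19^(-1) mod 24 = 19.
  Verify: 19 * 19 = 361 = 1 (mod 24).
Step 4: C = 10^19 mod 35 = 10.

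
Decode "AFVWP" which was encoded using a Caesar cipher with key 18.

Step 1: Reverse the shift by subtracting 18 from each letter position.
  A (position 0) -> position (0-18) mod 26 = 8 -> I
  F (position 5) -> position (5-18) mod 26 = 13 -> N
  V (position 21) -> position (21-18) mod 26 = 3 -> D
  W (position 22) -> position (22-18) mod 26 = 4 -> E
  P (position 15) -> position (15-18) mod 26 = 23 -> X
Decrypted message: INDEX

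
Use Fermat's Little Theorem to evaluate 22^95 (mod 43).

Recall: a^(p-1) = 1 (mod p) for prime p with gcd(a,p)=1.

Step 1: Since 43 is prime, by Fermat's Little Theorem: 22^42 = 1 (mod 43).
Step 2: Reduce exponent: 95 mod 42 = 11.
Step 3: So 22^95 = 22^11 (mod 43).
Step 4: 22^11 mod 43 = 8.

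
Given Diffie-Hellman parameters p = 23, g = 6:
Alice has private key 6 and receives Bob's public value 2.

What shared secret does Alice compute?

Step 1: s = B^a mod p = 2^6 mod 23.
  2^1 mod 23 = 2
  2^2 mod 23 = (2 * 2) mod 23 = 4
  2^3 mod 23 = (4 * 2) mod 23 = 8
  2^4 mod 23 = (8 * 2) mod 23 = 16
  2^5 mod 23 = (16 * 2) mod 23 = 9
  2^6 mod 23 = (9 * 2) mod 23 = 18
Result: shared secret = 18.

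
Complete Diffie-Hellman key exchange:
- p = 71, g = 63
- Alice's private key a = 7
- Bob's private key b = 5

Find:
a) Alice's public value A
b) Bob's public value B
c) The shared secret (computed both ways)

Step 1: A = g^a mod p = 63^7 mod 71 = 46.
Step 2: B = g^b mod p = 63^5 mod 71 = 34.
Step 3: Alice computes s = B^a mod p = 34^7 mod 71 = 70.
Step 4: Bob computes s = A^b mod p = 46^5 mod 71 = 70.
Both sides agree: shared secret = 70.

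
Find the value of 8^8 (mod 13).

Step 1: Compute 8^8 mod 13 step by step, reducing modulo 13 at each step.
  8^1 mod 13 = 8
  8^2 mod 13 = (8 * 8) mod 13 = 12
  8^3 mod 13 = (12 * 8) mod 13 = 5
  8^4 mod 13 = (5 * 8) mod 13 = 1
  8^5 mod 13 = (1 * 8) mod 13 = 8
  8^6 mod 13 = (8 * 8) mod 13 = 12
  8^7 mod 13 = (12 * 8) mod 13 = 5
  8^8 mod 13 = (5 * 8) mod 13 = 1
Step 2: Result = 1.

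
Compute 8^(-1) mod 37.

Step 1: We need x such that 8 * x = 1 (mod 37).
Step 2: Using the extended Euclidean algorithm or trial:
  8 * 14 = 112 = 3 * 37 + 1.
Step 3: Since 112 mod 37 = 1, the inverse is x = 14.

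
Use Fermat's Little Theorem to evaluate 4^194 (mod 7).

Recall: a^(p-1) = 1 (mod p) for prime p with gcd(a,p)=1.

Step 1: Since 7 is prime, by Fermat's Little Theorem: 4^6 = 1 (mod 7).
Step 2: Reduce exponent: 194 mod 6 = 2.
Step 3: So 4^194 = 4^2 (mod 7).
Step 4: 4^2 mod 7 = 2.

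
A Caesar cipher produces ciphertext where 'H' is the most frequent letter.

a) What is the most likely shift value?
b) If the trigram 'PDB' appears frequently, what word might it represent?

Step 1: In English, 'E' is the most frequent letter (12.7%).
Step 2: The most frequent ciphertext letter is 'H' (position 7).
Step 3: Shift = (7 - 4) mod 26 = 3.
Step 4: Decrypt 'PDB' by shifting back 3:
  P -> M
  D -> A
  B -> Y
Step 5: 'PDB' decrypts to 'MAY'.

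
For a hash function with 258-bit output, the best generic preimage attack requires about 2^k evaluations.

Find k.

Step 1: The hash has a 258-bit output.
Step 2: Preimage resistance means: given a digest h(x), it should be infeasible to find any input that hashes to it.
With a 258-bit output there are 2^258 possible digests, so a generic brute-force preimage search costs about 2^258 evaluations.
Step 3: Security level = 258 bits.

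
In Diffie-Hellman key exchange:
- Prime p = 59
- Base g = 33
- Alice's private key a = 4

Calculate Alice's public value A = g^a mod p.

Step 1: A = g^a mod p = 33^4 mod 59.
  33^1 mod 59 = 33
  33^2 mod 59 = (33 * 33) mod 59 = 27
  33^3 mod 59 = (27 * 33) mod 59 = 6
  33^4 mod 59 = (6 * 33) mod 59 = 21
Result: A = 21.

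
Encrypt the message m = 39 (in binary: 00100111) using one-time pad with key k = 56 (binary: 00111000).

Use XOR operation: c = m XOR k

Step 1: Write out the XOR operation bit by bit:
  Message: 00100111
  Key:     00111000
  XOR:     00011111
Step 2: Convert to decimal: 00011111 = 31.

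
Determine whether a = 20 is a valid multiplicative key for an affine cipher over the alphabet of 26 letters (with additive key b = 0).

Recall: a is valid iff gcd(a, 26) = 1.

Step 1: Compute gcd(20, 26).
Step 2: gcd(20, 26) = 2.
Since gcd = 2 != 1, 20 shares a common factor with 26, so it cannot be used.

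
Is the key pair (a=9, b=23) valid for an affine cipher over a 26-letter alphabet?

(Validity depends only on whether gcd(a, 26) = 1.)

Step 1: Compute gcd(9, 26).
Step 2: gcd(9, 26) = 1.
Since gcd = 1, 9 is coprime with 26, so it is a valid key.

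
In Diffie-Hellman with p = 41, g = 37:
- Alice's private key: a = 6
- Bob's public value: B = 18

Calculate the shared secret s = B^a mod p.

Step 1: s = B^a mod p = 18^6 mod 41.
  18^1 mod 41 = 18
  18^2 mod 41 = (18 * 18) mod 41 = 37
  18^3 mod 41 = (37 * 18) mod 41 = 10
  18^4 mod 41 = (10 * 18) mod 41 = 16
  18^5 mod 41 = (16 * 18) mod 41 = 1
  18^6 mod 41 = (1 * 18) mod 41 = 18
Result: shared secret = 18.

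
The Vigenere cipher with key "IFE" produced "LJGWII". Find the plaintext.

Step 1: Extend key: IFEIFE
Step 2: Decrypt each letter (c - k) mod 26:
  L(11) - I(8) = (11-8) mod 26 = 3 = D
  J(9) - F(5) = (9-5) mod 26 = 4 = E
  G(6) - E(4) = (6-4) mod 26 = 2 = C
  W(22) - I(8) = (22-8) mod 26 = 14 = O
  I(8) - F(5) = (8-5) mod 26 = 3 = D
  I(8) - E(4) = (8-4) mod 26 = 4 = E
Plaintext: DECODE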